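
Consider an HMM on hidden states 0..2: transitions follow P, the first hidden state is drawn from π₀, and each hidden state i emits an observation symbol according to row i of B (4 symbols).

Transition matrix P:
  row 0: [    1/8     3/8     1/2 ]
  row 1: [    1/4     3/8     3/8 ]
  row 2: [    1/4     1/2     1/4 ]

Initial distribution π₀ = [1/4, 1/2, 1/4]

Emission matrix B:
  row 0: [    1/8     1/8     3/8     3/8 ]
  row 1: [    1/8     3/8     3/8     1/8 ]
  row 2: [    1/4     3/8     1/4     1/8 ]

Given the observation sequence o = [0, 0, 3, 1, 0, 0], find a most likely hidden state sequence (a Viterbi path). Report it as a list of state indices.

path = [1, 2, 0, 2, 1, 2]

t=0: δ = [3.125e-02, 6.250e-02, 6.250e-02]  (obs o_0=0)
t=1: δ = [1.953e-03, 3.906e-03, 5.859e-03]  ψ = [1, 2, 1]  (obs o_1=0)
t=2: δ = [5.493e-04, 3.662e-04, 1.831e-04]  ψ = [2, 2, 1]  (obs o_2=3)
t=3: δ = [1.144e-05, 7.725e-05, 1.030e-04]  ψ = [1, 0, 0]  (obs o_3=1)
t=4: δ = [3.219e-06, 6.437e-06, 7.242e-06]  ψ = [2, 2, 1]  (obs o_4=0)
t=5: δ = [2.263e-07, 4.526e-07, 6.035e-07]  ψ = [2, 2, 1]  (obs o_5=0)
backtrack: best end state = 2; path = [1, 2, 0, 2, 1, 2]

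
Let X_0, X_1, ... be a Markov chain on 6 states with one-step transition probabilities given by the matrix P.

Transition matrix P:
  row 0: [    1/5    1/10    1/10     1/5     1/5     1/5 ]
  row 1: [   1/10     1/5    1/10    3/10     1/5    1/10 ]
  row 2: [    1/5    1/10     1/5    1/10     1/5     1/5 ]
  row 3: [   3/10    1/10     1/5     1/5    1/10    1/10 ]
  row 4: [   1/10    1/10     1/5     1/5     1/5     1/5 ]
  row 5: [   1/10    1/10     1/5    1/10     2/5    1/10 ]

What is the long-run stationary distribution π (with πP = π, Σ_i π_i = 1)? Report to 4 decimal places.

π = [0.1698, 0.1111, 0.1719, 0.1784, 0.2133, 0.1555]

Balance equations π_j = Σ_i π_i·P[i][j]:
  π_0 = 1/5·π_0 + 1/10·π_1 + 1/5·π_2 + 3/10·π_3 + 1/10·π_4 + 1/10·π_5
  π_1 = 1/10·π_0 + 1/5·π_1 + 1/10·π_2 + 1/10·π_3 + 1/10·π_4 + 1/10·π_5
  π_2 = 1/10·π_0 + 1/10·π_1 + 1/5·π_2 + 1/5·π_3 + 1/5·π_4 + 1/5·π_5
  π_3 = 1/5·π_0 + 3/10·π_1 + 1/10·π_2 + 1/5·π_3 + 1/5·π_4 + 1/10·π_5
  π_4 = 1/5·π_0 + 1/5·π_1 + 1/5·π_2 + 1/10·π_3 + 1/5·π_4 + 2/5·π_5
  normalize: π_0 + π_1 + π_2 + π_3 + π_4 + π_5 = 1
Solving the linear system gives exactly π = [1681/9897, 1/9, 5104/29691, 5296/29691, 6332/29691, 513/3299].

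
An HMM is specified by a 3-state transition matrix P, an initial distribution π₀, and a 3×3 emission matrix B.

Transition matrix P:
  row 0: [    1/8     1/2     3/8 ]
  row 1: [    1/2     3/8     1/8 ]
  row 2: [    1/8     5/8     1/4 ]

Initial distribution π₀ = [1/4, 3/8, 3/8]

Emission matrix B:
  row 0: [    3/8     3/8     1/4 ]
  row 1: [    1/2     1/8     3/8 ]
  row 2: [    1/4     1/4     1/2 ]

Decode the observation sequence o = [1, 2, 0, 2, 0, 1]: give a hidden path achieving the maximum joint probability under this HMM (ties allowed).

t=0: δ = [9.375e-02, 4.688e-02, 9.375e-02]  (obs o_0=1)
t=1: δ = [5.859e-03, 2.197e-02, 1.758e-02]  ψ = [1, 2, 0]  (obs o_1=2)
t=2: δ = [4.120e-03, 5.493e-03, 1.099e-03]  ψ = [1, 2, 2]  (obs o_2=0)
t=3: δ = [6.866e-04, 7.725e-04, 7.725e-04]  ψ = [1, 0, 0]  (obs o_3=2)
t=4: δ = [1.448e-04, 2.414e-04, 6.437e-05]  ψ = [1, 2, 0]  (obs o_4=0)
t=5: δ = [4.526e-05, 1.132e-05, 1.358e-05]  ψ = [1, 1, 0]  (obs o_5=1)
backtrack: best end state = 0; path = [2, 1, 0, 2, 1, 0]

path = [2, 1, 0, 2, 1, 0]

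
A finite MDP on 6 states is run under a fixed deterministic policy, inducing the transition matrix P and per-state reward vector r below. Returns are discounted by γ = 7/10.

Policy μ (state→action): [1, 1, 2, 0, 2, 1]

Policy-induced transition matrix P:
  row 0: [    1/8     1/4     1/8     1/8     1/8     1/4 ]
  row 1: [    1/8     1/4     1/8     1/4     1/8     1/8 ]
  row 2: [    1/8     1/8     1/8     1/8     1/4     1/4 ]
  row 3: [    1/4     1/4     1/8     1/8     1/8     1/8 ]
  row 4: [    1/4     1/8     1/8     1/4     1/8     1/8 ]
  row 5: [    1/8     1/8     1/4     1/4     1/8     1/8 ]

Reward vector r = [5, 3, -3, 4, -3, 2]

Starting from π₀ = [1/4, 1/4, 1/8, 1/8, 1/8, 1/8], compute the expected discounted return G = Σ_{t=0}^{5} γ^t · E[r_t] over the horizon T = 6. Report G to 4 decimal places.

G = 5.1649

t=0: π = [0.2500, 0.2500, 0.1250, 0.1250, 0.1250, 0.1250], E[r] = 2.0000, γ^t·E[r] = 2.000000, running G = 2.000000
t=1: π = [0.1563, 0.2031, 0.1406, 0.1875, 0.1406, 0.1719], E[r] = 1.6406, γ^t·E[r] = 1.148438, running G = 3.148438
t=2: π = [0.1660, 0.1934, 0.1465, 0.1895, 0.1426, 0.1621], E[r] = 1.6250, γ^t·E[r] = 0.796250, running G = 3.944688
t=3: π = [0.1665, 0.1936, 0.1453, 0.1873, 0.1433, 0.1641], E[r] = 1.6248, γ^t·E[r] = 0.557291, running G = 4.501979
t=4: π = [0.1663, 0.1934, 0.1455, 0.1876, 0.1432, 0.1640], E[r] = 1.6243, γ^t·E[r] = 0.389994, running G = 4.891973
t=5: π = [0.1663, 0.1934, 0.1455, 0.1876, 0.1432, 0.1640], E[r] = 1.6242, γ^t·E[r] = 0.272975, running G = 5.164948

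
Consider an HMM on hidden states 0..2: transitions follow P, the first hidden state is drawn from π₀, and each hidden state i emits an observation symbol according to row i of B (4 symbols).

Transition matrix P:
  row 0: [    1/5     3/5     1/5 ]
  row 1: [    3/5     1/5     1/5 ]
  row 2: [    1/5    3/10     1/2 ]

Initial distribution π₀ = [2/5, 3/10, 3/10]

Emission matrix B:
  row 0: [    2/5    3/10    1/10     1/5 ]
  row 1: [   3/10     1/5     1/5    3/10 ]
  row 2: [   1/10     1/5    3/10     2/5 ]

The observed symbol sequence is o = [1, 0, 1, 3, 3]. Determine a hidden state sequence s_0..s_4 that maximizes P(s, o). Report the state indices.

path = [0, 1, 0, 1, 0]

t=0: δ = [1.200e-01, 6.000e-02, 6.000e-02]  (obs o_0=1)
t=1: δ = [1.440e-02, 2.160e-02, 3.000e-03]  ψ = [1, 0, 2]  (obs o_1=0)
t=2: δ = [3.888e-03, 1.728e-03, 8.640e-04]  ψ = [1, 0, 1]  (obs o_2=1)
t=3: δ = [2.074e-04, 6.998e-04, 3.110e-04]  ψ = [1, 0, 0]  (obs o_3=3)
t=4: δ = [8.398e-05, 4.199e-05, 6.221e-05]  ψ = [1, 1, 2]  (obs o_4=3)
backtrack: best end state = 0; path = [0, 1, 0, 1, 0]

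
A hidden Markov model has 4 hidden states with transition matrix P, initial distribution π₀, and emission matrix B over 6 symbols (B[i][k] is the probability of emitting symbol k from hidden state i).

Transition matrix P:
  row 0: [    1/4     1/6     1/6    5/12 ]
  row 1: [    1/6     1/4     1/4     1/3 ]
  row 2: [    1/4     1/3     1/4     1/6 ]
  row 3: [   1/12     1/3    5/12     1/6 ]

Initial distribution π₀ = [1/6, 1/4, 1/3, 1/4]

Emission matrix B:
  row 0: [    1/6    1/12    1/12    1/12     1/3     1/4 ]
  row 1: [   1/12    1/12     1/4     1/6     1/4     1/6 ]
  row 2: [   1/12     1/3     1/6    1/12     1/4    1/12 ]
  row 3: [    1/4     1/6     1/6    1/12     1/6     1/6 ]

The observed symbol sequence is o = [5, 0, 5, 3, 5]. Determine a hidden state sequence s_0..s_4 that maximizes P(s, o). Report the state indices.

path = [0, 3, 1, 1, 3]

t=0: δ = [4.167e-02, 4.167e-02, 2.778e-02, 4.167e-02]  (obs o_0=5)
t=1: δ = [1.736e-03, 1.157e-03, 1.447e-03, 4.340e-03]  ψ = [0, 3, 3, 0]  (obs o_1=0)
t=2: δ = [1.085e-04, 2.411e-04, 1.507e-04, 1.206e-04]  ψ = [0, 3, 3, 0]  (obs o_2=5)
t=3: δ = [3.349e-06, 1.005e-05, 5.023e-06, 6.698e-06]  ψ = [1, 1, 1, 1]  (obs o_3=3)
t=4: δ = [4.186e-07, 4.186e-07, 2.326e-07, 5.582e-07]  ψ = [1, 1, 3, 1]  (obs o_4=5)
backtrack: best end state = 3; path = [0, 3, 1, 1, 3]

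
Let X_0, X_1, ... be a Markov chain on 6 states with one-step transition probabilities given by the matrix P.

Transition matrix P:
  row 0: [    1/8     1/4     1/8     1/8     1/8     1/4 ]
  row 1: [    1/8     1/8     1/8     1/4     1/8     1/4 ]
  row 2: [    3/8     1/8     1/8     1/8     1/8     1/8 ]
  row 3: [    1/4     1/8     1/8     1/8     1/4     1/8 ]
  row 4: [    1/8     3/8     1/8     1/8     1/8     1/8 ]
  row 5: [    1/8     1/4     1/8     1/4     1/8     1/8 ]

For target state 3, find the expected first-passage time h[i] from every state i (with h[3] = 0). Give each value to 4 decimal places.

First-step conditioning: h[3] = 0; for i ≠ 3, h[i] = 1 + Σ_k P[i][k]·h[k].
  h[0] = 1 + 1/8·h[0] + 1/4·h[1] + 1/8·h[2] + 1/8·h[4] + 1/4·h[5]
  h[1] = 1 + 1/8·h[0] + 1/8·h[1] + 1/8·h[2] + 1/8·h[4] + 1/4·h[5]
  h[2] = 1 + 3/8·h[0] + 1/8·h[1] + 1/8·h[2] + 1/8·h[4] + 1/8·h[5]
  h[4] = 1 + 1/8·h[0] + 3/8·h[1] + 1/8·h[2] + 1/8·h[4] + 1/8·h[5]
  h[5] = 1 + 1/8·h[0] + 1/4·h[1] + 1/8·h[2] + 1/8·h[4] + 1/8·h[5]
Solving the 5×5 linear system over states ≠ 3 gives exactly h = [96/17, 256/51, 296/51, 0, 96/17, 256/51] (h[3] = 0 is the target).

h = [5.6471, 5.0196, 5.8039, 0.0000, 5.6471, 5.0196]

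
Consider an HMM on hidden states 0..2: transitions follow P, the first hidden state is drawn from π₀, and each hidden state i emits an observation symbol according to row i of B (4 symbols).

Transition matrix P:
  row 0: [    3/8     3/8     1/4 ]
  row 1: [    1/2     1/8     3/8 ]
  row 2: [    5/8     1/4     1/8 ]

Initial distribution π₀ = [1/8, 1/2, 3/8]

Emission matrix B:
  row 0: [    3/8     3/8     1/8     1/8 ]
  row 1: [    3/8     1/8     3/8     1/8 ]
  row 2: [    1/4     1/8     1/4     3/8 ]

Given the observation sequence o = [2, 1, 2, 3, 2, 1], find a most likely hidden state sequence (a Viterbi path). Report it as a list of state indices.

path = [1, 0, 1, 2, 1, 0]

t=0: δ = [1.562e-02, 1.875e-01, 9.375e-02]  (obs o_0=2)
t=1: δ = [3.516e-02, 2.930e-03, 8.789e-03]  ψ = [1, 1, 1]  (obs o_1=1)
t=2: δ = [1.648e-03, 4.944e-03, 2.197e-03]  ψ = [0, 0, 0]  (obs o_2=2)
t=3: δ = [3.090e-04, 7.725e-05, 6.952e-04]  ψ = [1, 0, 1]  (obs o_3=3)
t=4: δ = [5.431e-05, 6.518e-05, 2.173e-05]  ψ = [2, 2, 2]  (obs o_4=2)
t=5: δ = [1.222e-05, 2.546e-06, 3.055e-06]  ψ = [1, 0, 1]  (obs o_5=1)
backtrack: best end state = 0; path = [1, 0, 1, 2, 1, 0]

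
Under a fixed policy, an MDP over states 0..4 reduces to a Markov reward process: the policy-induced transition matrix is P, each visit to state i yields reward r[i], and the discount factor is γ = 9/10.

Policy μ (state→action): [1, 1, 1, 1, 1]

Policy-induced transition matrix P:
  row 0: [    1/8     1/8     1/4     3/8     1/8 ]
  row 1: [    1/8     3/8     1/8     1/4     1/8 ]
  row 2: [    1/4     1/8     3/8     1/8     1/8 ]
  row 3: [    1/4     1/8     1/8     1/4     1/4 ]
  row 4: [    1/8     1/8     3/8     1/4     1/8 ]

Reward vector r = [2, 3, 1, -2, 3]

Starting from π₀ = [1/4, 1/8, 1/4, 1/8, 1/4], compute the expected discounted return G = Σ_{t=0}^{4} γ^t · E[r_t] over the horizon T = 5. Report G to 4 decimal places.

G = 4.9753

t=0: π = [0.2500, 0.1250, 0.2500, 0.1250, 0.2500], E[r] = 1.6250, γ^t·E[r] = 1.625000, running G = 1.625000
t=1: π = [0.1719, 0.1563, 0.2813, 0.2500, 0.1406], E[r] = 1.0156, γ^t·E[r] = 0.914063, running G = 2.539063
t=2: π = [0.1914, 0.1641, 0.2520, 0.2363, 0.1563], E[r] = 1.1230, γ^t·E[r] = 0.909668, running G = 3.448730
t=3: π = [0.1860, 0.1660, 0.2510, 0.2424, 0.1545], E[r] = 1.0999, γ^t·E[r] = 0.801793, running G = 4.250524
t=4: π = [0.1867, 0.1665, 0.2496, 0.2419, 0.1553], E[r] = 1.1046, γ^t·E[r] = 0.724757, running G = 4.975281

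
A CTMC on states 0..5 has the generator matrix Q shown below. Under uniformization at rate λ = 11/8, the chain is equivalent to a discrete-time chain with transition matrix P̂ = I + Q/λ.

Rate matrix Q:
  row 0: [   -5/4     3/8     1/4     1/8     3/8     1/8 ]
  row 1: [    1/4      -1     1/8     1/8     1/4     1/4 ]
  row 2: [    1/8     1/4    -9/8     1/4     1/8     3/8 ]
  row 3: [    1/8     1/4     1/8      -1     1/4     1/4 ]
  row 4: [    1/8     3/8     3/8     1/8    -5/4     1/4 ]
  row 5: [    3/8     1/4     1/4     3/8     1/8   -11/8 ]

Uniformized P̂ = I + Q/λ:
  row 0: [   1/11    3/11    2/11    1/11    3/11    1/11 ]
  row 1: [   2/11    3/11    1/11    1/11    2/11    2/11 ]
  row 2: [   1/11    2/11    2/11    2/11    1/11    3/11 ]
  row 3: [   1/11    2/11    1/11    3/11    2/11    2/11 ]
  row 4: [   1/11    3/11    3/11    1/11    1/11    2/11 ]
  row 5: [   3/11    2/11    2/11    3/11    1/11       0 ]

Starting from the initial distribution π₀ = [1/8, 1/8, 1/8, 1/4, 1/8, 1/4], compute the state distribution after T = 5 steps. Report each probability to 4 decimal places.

t=0: π = [0.1250, 0.1250, 0.1250, 0.2500, 0.1250, 0.2500]
t=1: π = [0.1477, 0.2159, 0.1591, 0.1932, 0.1477, 0.1364]
t=2: π = [0.1353, 0.2283, 0.1581, 0.1653, 0.1550, 0.1581]
t=3: π = [0.1404, 0.2290, 0.1601, 0.1641, 0.1513, 0.1551]
t=4: π = [0.1399, 0.2292, 0.1598, 0.1635, 0.1522, 0.1554]
t=5: π = [0.1400, 0.2292, 0.1600, 0.1634, 0.1520, 0.1554]

π = [0.1400, 0.2292, 0.1600, 0.1634, 0.1520, 0.1554]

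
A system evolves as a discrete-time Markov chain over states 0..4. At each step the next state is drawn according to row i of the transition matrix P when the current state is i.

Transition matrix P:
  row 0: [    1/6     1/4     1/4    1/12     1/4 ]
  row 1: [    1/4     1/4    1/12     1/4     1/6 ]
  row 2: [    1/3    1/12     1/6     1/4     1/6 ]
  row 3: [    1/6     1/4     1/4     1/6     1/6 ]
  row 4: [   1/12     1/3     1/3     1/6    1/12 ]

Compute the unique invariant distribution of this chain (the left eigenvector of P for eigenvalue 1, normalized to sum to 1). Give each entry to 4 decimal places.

Balance equations π_j = Σ_i π_i·P[i][j]:
  π_0 = 1/6·π_0 + 1/4·π_1 + 1/3·π_2 + 1/6·π_3 + 1/12·π_4
  π_1 = 1/4·π_0 + 1/4·π_1 + 1/12·π_2 + 1/4·π_3 + 1/3·π_4
  π_2 = 1/4·π_0 + 1/12·π_1 + 1/6·π_2 + 1/4·π_3 + 1/3·π_4
  π_3 = 1/12·π_0 + 1/4·π_1 + 1/4·π_2 + 1/6·π_3 + 1/6·π_4
  normalize: π_0 + π_1 + π_2 + π_3 + π_4 = 1
Solving the linear system gives exactly π = [4919/23833, 5467/23833, 4970/23833, 4432/23833, 4045/23833].

π = [0.2064, 0.2294, 0.2085, 0.1860, 0.1697]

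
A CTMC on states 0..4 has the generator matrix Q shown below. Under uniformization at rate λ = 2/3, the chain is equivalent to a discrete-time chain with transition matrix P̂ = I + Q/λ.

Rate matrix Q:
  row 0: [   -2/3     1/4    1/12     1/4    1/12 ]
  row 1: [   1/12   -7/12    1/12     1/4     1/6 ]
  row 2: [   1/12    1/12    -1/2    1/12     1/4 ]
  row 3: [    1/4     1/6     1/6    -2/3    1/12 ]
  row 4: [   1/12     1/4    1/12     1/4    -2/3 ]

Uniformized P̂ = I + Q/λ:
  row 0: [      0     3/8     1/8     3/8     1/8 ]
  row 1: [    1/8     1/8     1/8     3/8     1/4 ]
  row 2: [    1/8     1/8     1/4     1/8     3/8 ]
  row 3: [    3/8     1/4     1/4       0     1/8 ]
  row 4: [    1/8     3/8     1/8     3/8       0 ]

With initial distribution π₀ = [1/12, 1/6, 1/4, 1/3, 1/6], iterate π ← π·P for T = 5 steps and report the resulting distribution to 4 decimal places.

t=0: π = [0.0833, 0.1667, 0.2500, 0.3333, 0.1667]
t=1: π = [0.1979, 0.2292, 0.1979, 0.1875, 0.1875]
t=2: π = [0.1471, 0.2448, 0.1732, 0.2552, 0.1797]
t=3: π = [0.1704, 0.2386, 0.1785, 0.2360, 0.1764]
t=4: π = [0.1627, 0.2412, 0.1768, 0.2419, 0.1774]
t=5: π = [0.1651, 0.2403, 0.1773, 0.2401, 0.1772]

π = [0.1651, 0.2403, 0.1773, 0.2401, 0.1772]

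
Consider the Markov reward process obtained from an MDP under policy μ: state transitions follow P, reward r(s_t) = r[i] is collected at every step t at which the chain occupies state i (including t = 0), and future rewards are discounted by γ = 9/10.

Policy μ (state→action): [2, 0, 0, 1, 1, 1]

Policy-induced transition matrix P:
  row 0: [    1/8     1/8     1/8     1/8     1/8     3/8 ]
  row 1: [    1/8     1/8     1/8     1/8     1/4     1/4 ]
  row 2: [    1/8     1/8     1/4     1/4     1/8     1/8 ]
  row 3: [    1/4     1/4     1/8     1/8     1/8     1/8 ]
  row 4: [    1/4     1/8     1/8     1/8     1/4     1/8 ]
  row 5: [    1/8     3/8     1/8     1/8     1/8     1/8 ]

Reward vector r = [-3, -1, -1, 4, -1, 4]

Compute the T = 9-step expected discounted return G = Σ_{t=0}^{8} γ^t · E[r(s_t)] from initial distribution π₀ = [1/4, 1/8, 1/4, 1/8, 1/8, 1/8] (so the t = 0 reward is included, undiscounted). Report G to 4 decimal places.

t=0: π = [0.2500, 0.1250, 0.2500, 0.1250, 0.1250, 0.1250], E[r] = -0.2500, γ^t·E[r] = -0.250000, running G = -0.250000
t=1: π = [0.1563, 0.1719, 0.1563, 0.1563, 0.1563, 0.2031], E[r] = 0.4844, γ^t·E[r] = 0.435938, running G = 0.185938
t=2: π = [0.1641, 0.1953, 0.1445, 0.1445, 0.1660, 0.1855], E[r] = 0.3223, γ^t·E[r] = 0.261035, running G = 0.446973
t=3: π = [0.1638, 0.1895, 0.1431, 0.1431, 0.1702, 0.1904], E[r] = 0.3398, γ^t·E[r] = 0.247746, running G = 0.694719
t=4: π = [0.1642, 0.1905, 0.1429, 0.1429, 0.1700, 0.1896], E[r] = 0.3343, γ^t·E[r] = 0.219327, running G = 0.914046
t=5: π = [0.1641, 0.1903, 0.1429, 0.1429, 0.1701, 0.1898], E[r] = 0.3353, γ^t·E[r] = 0.198016, running G = 1.112062
t=6: π = [0.1641, 0.1903, 0.1429, 0.1429, 0.1700, 0.1898], E[r] = 0.3351, γ^t·E[r] = 0.178090, running G = 1.290152
t=7: π = [0.1641, 0.1903, 0.1429, 0.1429, 0.1700, 0.1898], E[r] = 0.3352, γ^t·E[r] = 0.160303, running G = 1.450456
t=8: π = [0.1641, 0.1903, 0.1429, 0.1429, 0.1700, 0.1898], E[r] = 0.3351, γ^t·E[r] = 0.144269, running G = 1.594724

G = 1.5947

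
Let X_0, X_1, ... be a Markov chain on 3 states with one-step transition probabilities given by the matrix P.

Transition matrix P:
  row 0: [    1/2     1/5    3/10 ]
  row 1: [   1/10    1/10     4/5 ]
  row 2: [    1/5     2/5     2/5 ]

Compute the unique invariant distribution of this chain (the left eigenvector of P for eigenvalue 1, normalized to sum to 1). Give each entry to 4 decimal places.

Balance equations π_j = Σ_i π_i·P[i][j]:
  π_0 = 1/2·π_0 + 1/10·π_1 + 1/5·π_2
  π_1 = 1/5·π_0 + 1/10·π_1 + 2/5·π_2
  normalize: π_0 + π_1 + π_2 = 1
Solving the linear system gives exactly π = [22/89, 24/89, 43/89].

π = [0.2472, 0.2697, 0.4831]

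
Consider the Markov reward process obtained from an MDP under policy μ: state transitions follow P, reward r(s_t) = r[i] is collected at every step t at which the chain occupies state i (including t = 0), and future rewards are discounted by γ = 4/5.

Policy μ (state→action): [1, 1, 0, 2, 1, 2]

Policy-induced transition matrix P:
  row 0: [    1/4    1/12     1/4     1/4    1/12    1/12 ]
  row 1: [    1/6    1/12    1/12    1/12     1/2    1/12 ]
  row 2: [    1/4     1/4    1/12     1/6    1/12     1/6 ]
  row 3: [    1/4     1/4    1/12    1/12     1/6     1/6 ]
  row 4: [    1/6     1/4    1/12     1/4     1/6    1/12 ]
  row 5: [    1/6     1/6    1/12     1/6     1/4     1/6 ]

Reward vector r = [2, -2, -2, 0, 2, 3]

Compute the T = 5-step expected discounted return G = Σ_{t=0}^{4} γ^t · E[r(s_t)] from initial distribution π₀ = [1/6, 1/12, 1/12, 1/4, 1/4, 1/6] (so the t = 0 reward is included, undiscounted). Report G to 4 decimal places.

t=0: π = [0.1667, 0.0833, 0.0833, 0.2500, 0.2500, 0.1667], E[r] = 1.0000, γ^t·E[r] = 1.000000, running G = 1.000000
t=1: π = [0.2083, 0.1944, 0.1111, 0.1736, 0.1875, 0.1250], E[r] = 0.5556, γ^t·E[r] = 0.444444, running G = 1.444444
t=2: π = [0.2078, 0.1725, 0.1181, 0.1690, 0.2153, 0.1175], E[r] = 0.6175, γ^t·E[r] = 0.395185, running G = 1.839630
t=3: π = [0.2079, 0.1768, 0.1180, 0.1735, 0.2068, 0.1170], E[r] = 0.5909, γ^t·E[r] = 0.302543, running G = 2.142173
t=4: π = [0.2083, 0.1761, 0.1180, 0.1720, 0.2082, 0.1174], E[r] = 0.5969, γ^t·E[r] = 0.244484, running G = 2.386657

G = 2.3867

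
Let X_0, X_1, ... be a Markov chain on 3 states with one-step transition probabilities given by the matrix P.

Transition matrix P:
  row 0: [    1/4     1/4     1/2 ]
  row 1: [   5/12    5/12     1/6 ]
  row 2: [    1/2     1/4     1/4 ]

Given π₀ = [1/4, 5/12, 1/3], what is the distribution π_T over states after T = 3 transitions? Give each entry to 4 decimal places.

π = [0.3816, 0.3005, 0.3179]

t=0: π = [0.2500, 0.4167, 0.3333]
t=1: π = [0.4028, 0.3194, 0.2778]
t=2: π = [0.3727, 0.3032, 0.3241]
t=3: π = [0.3816, 0.3005, 0.3179]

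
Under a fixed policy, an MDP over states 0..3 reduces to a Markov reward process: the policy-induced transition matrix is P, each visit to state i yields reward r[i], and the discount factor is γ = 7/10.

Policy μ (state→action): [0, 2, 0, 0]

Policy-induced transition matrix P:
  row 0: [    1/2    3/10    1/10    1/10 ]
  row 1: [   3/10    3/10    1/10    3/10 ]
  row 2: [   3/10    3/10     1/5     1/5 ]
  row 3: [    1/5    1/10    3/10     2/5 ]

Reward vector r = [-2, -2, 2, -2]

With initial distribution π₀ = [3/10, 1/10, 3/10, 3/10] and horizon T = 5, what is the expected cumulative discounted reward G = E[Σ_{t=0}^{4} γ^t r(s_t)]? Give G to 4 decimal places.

t=0: π = [0.3000, 0.1000, 0.3000, 0.3000], E[r] = -0.8000, γ^t·E[r] = -0.800000, running G = -0.800000
t=1: π = [0.3300, 0.2400, 0.1900, 0.2400], E[r] = -1.2400, γ^t·E[r] = -0.868000, running G = -1.668000
t=2: π = [0.3420, 0.2520, 0.1670, 0.2390], E[r] = -1.3320, γ^t·E[r] = -0.652680, running G = -2.320680
t=3: π = [0.3445, 0.2522, 0.1645, 0.2388], E[r] = -1.3420, γ^t·E[r] = -0.460306, running G = -2.780986
t=4: π = [0.3450, 0.2522, 0.1642, 0.2385], E[r] = -1.3432, γ^t·E[r] = -0.322493, running G = -3.103479

G = -3.1035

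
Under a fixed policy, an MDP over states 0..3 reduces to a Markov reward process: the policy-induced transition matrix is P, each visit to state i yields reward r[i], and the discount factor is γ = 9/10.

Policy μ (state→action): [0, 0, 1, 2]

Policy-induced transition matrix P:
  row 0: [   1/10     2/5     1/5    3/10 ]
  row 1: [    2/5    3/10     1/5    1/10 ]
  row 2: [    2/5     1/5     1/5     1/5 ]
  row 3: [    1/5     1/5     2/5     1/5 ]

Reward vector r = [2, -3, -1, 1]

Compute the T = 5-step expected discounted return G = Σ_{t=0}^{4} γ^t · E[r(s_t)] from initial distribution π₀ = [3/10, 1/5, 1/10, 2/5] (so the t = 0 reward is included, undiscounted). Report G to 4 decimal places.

G = -0.8128

t=0: π = [0.3000, 0.2000, 0.1000, 0.4000], E[r] = 0.3000, γ^t·E[r] = 0.300000, running G = 0.300000
t=1: π = [0.2300, 0.2800, 0.2800, 0.2100], E[r] = -0.4500, γ^t·E[r] = -0.405000, running G = -0.105000
t=2: π = [0.2890, 0.2740, 0.2420, 0.1950], E[r] = -0.2910, γ^t·E[r] = -0.235710, running G = -0.340710
t=3: π = [0.2743, 0.2852, 0.2390, 0.2015], E[r] = -0.3445, γ^t·E[r] = -0.251141, running G = -0.591851
t=4: π = [0.2774, 0.2834, 0.2403, 0.1989], E[r] = -0.3367, γ^t·E[r] = -0.220915, running G = -0.812766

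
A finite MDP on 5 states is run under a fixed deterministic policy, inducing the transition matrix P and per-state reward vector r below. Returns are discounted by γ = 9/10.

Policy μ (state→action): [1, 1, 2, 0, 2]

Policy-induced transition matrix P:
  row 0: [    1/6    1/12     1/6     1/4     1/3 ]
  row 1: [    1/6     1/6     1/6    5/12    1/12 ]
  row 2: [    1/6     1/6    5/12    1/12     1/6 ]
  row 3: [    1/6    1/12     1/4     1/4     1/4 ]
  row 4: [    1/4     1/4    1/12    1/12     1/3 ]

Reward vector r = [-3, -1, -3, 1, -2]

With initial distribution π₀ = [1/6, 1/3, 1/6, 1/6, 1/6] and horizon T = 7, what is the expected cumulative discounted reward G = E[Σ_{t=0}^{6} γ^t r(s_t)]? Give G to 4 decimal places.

G = -8.3135

t=0: π = [0.1667, 0.3333, 0.1667, 0.1667, 0.1667], E[r] = -1.5000, γ^t·E[r] = -1.500000, running G = -1.500000
t=1: π = [0.1806, 0.1528, 0.2083, 0.2500, 0.2083], E[r] = -1.4861, γ^t·E[r] = -1.337500, running G = -2.837500
t=2: π = [0.1840, 0.1481, 0.2222, 0.2060, 0.2396], E[r] = -1.6400, γ^t·E[r] = -1.328438, running G = -4.165938
t=3: π = [0.1866, 0.1541, 0.2194, 0.1977, 0.2421], E[r] = -1.6588, γ^t·E[r] = -1.209234, running G = -5.375172
t=4: π = [0.1868, 0.1548, 0.2178, 0.1988, 0.2418], E[r] = -1.6535, γ^t·E[r] = -1.084894, running G = -6.460066
t=5: π = [0.1868, 0.1547, 0.2175, 0.1992, 0.2418], E[r] = -1.6521, γ^t·E[r] = -0.975524, running G = -7.435590
t=6: π = [0.1868, 0.1546, 0.2175, 0.1992, 0.2418], E[r] = -1.6520, γ^t·E[r] = -0.877933, running G = -8.313523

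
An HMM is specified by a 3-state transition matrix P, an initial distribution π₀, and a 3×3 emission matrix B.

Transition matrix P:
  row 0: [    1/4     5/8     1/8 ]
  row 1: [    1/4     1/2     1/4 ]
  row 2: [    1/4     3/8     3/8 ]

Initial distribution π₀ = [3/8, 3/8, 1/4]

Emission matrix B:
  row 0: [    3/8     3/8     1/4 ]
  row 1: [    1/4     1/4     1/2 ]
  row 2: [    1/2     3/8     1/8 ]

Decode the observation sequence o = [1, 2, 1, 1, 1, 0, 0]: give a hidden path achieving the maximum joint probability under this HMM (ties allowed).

t=0: δ = [1.406e-01, 9.375e-02, 9.375e-02]  (obs o_0=1)
t=1: δ = [8.789e-03, 4.395e-02, 4.395e-03]  ψ = [0, 0, 2]  (obs o_1=2)
t=2: δ = [4.120e-03, 5.493e-03, 4.120e-03]  ψ = [1, 1, 1]  (obs o_2=1)
t=3: δ = [5.150e-04, 6.866e-04, 5.794e-04]  ψ = [1, 1, 2]  (obs o_3=1)
t=4: δ = [6.437e-05, 8.583e-05, 8.147e-05]  ψ = [1, 1, 2]  (obs o_4=1)
t=5: δ = [8.047e-06, 1.073e-05, 1.528e-05]  ψ = [1, 1, 2]  (obs o_5=0)
t=6: δ = [1.432e-06, 1.432e-06, 2.864e-06]  ψ = [2, 2, 2]  (obs o_6=0)
backtrack: best end state = 2; path = [0, 1, 2, 2, 2, 2, 2]

path = [0, 1, 2, 2, 2, 2, 2]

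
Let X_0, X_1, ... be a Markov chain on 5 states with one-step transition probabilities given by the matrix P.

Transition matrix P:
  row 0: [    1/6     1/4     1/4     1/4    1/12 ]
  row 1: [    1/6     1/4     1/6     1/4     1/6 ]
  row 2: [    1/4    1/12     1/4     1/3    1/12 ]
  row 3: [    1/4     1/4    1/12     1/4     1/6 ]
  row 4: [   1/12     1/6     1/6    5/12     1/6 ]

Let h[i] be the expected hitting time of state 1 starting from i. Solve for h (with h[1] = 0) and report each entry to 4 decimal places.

First-step conditioning: h[1] = 0; for i ≠ 1, h[i] = 1 + Σ_k P[i][k]·h[k].
  h[0] = 1 + 1/6·h[0] + 1/4·h[2] + 1/4·h[3] + 1/12·h[4]
  h[2] = 1 + 1/4·h[0] + 1/4·h[2] + 1/3·h[3] + 1/12·h[4]
  h[3] = 1 + 1/4·h[0] + 1/12·h[2] + 1/4·h[3] + 1/6·h[4]
  h[4] = 1 + 1/12·h[0] + 1/6·h[2] + 5/12·h[3] + 1/6·h[4]
Solving the 4×4 linear system over states ≠ 1 gives exactly h = [3166/659, 0, 3688/659, 3098/659, 3394/659] (h[1] = 0 is the target).

h = [4.8042, 0.0000, 5.5964, 4.7011, 5.1502]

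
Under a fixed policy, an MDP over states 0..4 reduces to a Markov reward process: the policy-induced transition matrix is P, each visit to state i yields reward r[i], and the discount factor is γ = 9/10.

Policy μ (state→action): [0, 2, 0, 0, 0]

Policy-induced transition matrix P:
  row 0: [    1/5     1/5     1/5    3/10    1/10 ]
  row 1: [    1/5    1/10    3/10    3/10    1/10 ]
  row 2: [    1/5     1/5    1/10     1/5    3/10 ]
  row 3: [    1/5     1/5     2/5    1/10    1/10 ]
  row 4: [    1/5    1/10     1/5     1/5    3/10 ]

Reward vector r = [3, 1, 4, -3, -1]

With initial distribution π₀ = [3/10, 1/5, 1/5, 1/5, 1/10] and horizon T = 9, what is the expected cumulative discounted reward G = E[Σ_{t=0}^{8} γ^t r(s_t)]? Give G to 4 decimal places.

G = 5.7260

t=0: π = [0.3000, 0.2000, 0.2000, 0.2000, 0.1000], E[r] = 1.2000, γ^t·E[r] = 1.200000, running G = 1.200000
t=1: π = [0.2000, 0.1700, 0.2400, 0.2300, 0.1600], E[r] = 0.8800, γ^t·E[r] = 0.792000, running G = 1.992000
t=2: π = [0.2000, 0.1670, 0.2390, 0.2140, 0.1800], E[r] = 0.9010, γ^t·E[r] = 0.729810, running G = 2.721810
t=3: π = [0.2000, 0.1653, 0.2356, 0.2153, 0.1838], E[r] = 0.8780, γ^t·E[r] = 0.640062, running G = 3.361872
t=4: π = [0.2000, 0.1651, 0.2360, 0.2150, 0.1839], E[r] = 0.8803, γ^t·E[r] = 0.577585, running G = 3.939457
t=5: π = [0.2000, 0.1651, 0.2359, 0.2150, 0.1840], E[r] = 0.8797, γ^t·E[r] = 0.519465, running G = 4.458921
t=6: π = [0.2000, 0.1651, 0.2359, 0.2150, 0.1840], E[r] = 0.8798, γ^t·E[r] = 0.467547, running G = 4.926468
t=7: π = [0.2000, 0.1651, 0.2359, 0.2150, 0.1840], E[r] = 0.8798, γ^t·E[r] = 0.420788, running G = 5.347256
t=8: π = [0.2000, 0.1651, 0.2359, 0.2150, 0.1840], E[r] = 0.8798, γ^t·E[r] = 0.378709, running G = 5.725966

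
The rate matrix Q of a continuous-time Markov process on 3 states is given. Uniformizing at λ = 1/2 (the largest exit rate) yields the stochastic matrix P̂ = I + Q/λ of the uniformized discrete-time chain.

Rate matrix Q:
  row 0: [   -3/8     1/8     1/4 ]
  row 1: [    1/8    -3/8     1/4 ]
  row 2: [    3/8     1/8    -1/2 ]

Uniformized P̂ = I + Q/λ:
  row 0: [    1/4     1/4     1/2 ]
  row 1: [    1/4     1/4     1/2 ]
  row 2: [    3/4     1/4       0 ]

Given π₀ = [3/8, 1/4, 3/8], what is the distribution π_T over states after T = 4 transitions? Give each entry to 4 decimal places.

π = [0.4141, 0.2500, 0.3359]

t=0: π = [0.3750, 0.2500, 0.3750]
t=1: π = [0.4375, 0.2500, 0.3125]
t=2: π = [0.4063, 0.2500, 0.3438]
t=3: π = [0.4219, 0.2500, 0.3281]
t=4: π = [0.4141, 0.2500, 0.3359]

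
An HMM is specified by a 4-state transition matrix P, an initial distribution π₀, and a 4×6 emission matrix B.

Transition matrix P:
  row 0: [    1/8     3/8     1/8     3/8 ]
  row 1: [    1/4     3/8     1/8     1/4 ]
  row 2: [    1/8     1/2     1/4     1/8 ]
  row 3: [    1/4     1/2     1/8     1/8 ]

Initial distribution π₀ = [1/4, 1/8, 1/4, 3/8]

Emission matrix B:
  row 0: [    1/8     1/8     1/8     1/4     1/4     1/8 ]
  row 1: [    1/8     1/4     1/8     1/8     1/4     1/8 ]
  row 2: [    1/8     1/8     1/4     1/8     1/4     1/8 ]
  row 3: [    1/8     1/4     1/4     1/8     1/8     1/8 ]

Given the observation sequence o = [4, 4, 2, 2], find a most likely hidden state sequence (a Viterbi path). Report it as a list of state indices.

t=0: δ = [6.250e-02, 3.125e-02, 6.250e-02, 4.688e-02]  (obs o_0=4)
t=1: δ = [2.930e-03, 7.812e-03, 3.906e-03, 2.930e-03]  ψ = [3, 2, 2, 0]  (obs o_1=4)
t=2: δ = [2.441e-04, 3.662e-04, 2.441e-04, 4.883e-04]  ψ = [1, 1, 1, 1]  (obs o_2=2)
t=3: δ = [1.526e-05, 3.052e-05, 1.526e-05, 2.289e-05]  ψ = [3, 3, 2, 0]  (obs o_3=2)
backtrack: best end state = 1; path = [2, 1, 3, 1]

path = [2, 1, 3, 1]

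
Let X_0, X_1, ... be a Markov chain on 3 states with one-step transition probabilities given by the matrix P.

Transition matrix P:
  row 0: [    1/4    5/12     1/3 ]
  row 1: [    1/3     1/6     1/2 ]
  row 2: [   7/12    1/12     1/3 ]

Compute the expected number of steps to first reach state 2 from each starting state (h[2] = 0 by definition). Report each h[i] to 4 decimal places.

h = [2.5714, 2.2286, 0.0000]

First-step conditioning: h[2] = 0; for i ≠ 2, h[i] = 1 + Σ_k P[i][k]·h[k].
  h[0] = 1 + 1/4·h[0] + 5/12·h[1]
  h[1] = 1 + 1/3·h[0] + 1/6·h[1]
Solving the 2×2 linear system over states ≠ 2 gives exactly h = [18/7, 78/35, 0] (h[2] = 0 is the target).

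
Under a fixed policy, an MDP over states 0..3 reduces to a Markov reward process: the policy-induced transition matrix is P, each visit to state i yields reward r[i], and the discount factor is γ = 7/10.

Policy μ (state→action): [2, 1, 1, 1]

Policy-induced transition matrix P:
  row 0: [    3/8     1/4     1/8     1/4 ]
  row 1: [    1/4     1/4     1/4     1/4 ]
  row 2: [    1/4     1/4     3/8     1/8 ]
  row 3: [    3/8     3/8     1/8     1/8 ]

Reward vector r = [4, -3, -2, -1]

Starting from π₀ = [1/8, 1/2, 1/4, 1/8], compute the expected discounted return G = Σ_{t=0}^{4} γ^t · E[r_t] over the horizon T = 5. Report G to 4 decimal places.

G = -2.1089

t=0: π = [0.1250, 0.5000, 0.2500, 0.1250], E[r] = -1.6250, γ^t·E[r] = -1.625000, running G = -1.625000
t=1: π = [0.2813, 0.2656, 0.2500, 0.2031], E[r] = -0.3750, γ^t·E[r] = -0.262500, running G = -1.887500
t=2: π = [0.3105, 0.2754, 0.2207, 0.1934], E[r] = -0.2188, γ^t·E[r] = -0.107188, running G = -1.994688
t=3: π = [0.3130, 0.2742, 0.2146, 0.1982], E[r] = -0.1980, γ^t·E[r] = -0.067913, running G = -2.062601
t=4: π = [0.3139, 0.2748, 0.2129, 0.1984], E[r] = -0.1930, γ^t·E[r] = -0.046330, running G = -2.108931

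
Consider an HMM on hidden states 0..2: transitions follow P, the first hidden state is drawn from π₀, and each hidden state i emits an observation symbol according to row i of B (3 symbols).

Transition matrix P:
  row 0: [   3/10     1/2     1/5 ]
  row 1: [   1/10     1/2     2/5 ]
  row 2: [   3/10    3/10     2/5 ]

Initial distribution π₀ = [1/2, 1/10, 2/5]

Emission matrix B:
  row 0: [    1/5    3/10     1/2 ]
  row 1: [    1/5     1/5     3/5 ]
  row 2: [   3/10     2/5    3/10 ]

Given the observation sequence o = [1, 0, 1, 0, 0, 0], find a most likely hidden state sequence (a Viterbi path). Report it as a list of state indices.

path = [2, 2, 2, 2, 2, 2]

t=0: δ = [1.500e-01, 2.000e-02, 1.600e-01]  (obs o_0=1)
t=1: δ = [9.600e-03, 1.500e-02, 1.920e-02]  ψ = [2, 0, 2]  (obs o_1=0)
t=2: δ = [1.728e-03, 1.500e-03, 3.072e-03]  ψ = [2, 1, 2]  (obs o_2=1)
t=3: δ = [1.843e-04, 1.843e-04, 3.686e-04]  ψ = [2, 2, 2]  (obs o_3=0)
t=4: δ = [2.212e-05, 2.212e-05, 4.424e-05]  ψ = [2, 2, 2]  (obs o_4=0)
t=5: δ = [2.654e-06, 2.654e-06, 5.308e-06]  ψ = [2, 2, 2]  (obs o_5=0)
backtrack: best end state = 2; path = [2, 2, 2, 2, 2, 2]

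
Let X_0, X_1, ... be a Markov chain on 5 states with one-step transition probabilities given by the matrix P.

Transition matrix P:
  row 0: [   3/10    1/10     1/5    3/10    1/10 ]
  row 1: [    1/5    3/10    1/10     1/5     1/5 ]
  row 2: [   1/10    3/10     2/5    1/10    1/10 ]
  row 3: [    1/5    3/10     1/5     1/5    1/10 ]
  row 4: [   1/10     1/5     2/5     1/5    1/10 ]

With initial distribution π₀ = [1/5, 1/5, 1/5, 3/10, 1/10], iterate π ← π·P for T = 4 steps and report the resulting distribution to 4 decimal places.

t=0: π = [0.2000, 0.2000, 0.2000, 0.3000, 0.1000]
t=1: π = [0.1900, 0.2500, 0.2400, 0.2000, 0.1200]
t=2: π = [0.1830, 0.2500, 0.2470, 0.1950, 0.1250]
t=3: π = [0.1811, 0.2509, 0.2494, 0.1936, 0.1250]
t=4: π = [0.1807, 0.2513, 0.2498, 0.1932, 0.1251]

π = [0.1807, 0.2513, 0.2498, 0.1932, 0.1251]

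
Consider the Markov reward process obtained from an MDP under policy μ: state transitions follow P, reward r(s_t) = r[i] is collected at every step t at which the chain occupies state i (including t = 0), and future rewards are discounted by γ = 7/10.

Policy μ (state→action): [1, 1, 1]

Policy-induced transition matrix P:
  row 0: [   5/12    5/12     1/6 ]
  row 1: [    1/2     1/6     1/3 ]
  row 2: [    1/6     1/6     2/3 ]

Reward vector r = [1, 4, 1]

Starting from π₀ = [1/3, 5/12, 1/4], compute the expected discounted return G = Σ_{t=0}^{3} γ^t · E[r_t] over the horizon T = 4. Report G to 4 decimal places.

G = 4.9567

t=0: π = [0.3333, 0.4167, 0.2500], E[r] = 2.2500, γ^t·E[r] = 2.250000, running G = 2.250000
t=1: π = [0.3889, 0.2500, 0.3611], E[r] = 1.7500, γ^t·E[r] = 1.225000, running G = 3.475000
t=2: π = [0.3472, 0.2639, 0.3889], E[r] = 1.7917, γ^t·E[r] = 0.877917, running G = 4.352917
t=3: π = [0.3414, 0.2535, 0.4051], E[r] = 1.7604, γ^t·E[r] = 0.603823, running G = 4.956740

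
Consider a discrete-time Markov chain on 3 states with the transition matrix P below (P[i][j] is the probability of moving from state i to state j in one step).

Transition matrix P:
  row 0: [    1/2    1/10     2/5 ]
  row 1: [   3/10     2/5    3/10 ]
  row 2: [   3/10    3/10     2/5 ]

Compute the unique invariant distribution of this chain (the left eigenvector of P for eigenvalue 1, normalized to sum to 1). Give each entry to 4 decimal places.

π = [0.3750, 0.2500, 0.3750]

Balance equations π_j = Σ_i π_i·P[i][j]:
  π_0 = 1/2·π_0 + 3/10·π_1 + 3/10·π_2
  π_1 = 1/10·π_0 + 2/5·π_1 + 3/10·π_2
  normalize: π_0 + π_1 + π_2 = 1
Solving the linear system gives exactly π = [3/8, 1/4, 3/8].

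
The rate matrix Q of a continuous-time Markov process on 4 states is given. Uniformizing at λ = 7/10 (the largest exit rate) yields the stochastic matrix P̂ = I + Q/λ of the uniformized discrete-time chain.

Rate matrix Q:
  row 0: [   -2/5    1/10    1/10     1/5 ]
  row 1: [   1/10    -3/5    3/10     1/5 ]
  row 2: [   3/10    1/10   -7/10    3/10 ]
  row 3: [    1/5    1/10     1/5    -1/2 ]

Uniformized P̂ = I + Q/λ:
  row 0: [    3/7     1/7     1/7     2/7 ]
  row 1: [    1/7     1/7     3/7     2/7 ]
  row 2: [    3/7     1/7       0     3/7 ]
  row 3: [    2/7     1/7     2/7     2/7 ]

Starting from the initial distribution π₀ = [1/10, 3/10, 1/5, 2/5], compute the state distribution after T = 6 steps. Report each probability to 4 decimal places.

t=0: π = [0.1000, 0.3000, 0.2000, 0.4000]
t=1: π = [0.2857, 0.1429, 0.2571, 0.3143]
t=2: π = [0.3429, 0.1429, 0.1918, 0.3224]
t=3: π = [0.3417, 0.1429, 0.2023, 0.3131]
t=4: π = [0.3430, 0.1429, 0.1995, 0.3146]
t=5: π = [0.3428, 0.1429, 0.2001, 0.3142]
t=6: π = [0.3429, 0.1429, 0.2000, 0.3143]

π = [0.3429, 0.1429, 0.2000, 0.3143]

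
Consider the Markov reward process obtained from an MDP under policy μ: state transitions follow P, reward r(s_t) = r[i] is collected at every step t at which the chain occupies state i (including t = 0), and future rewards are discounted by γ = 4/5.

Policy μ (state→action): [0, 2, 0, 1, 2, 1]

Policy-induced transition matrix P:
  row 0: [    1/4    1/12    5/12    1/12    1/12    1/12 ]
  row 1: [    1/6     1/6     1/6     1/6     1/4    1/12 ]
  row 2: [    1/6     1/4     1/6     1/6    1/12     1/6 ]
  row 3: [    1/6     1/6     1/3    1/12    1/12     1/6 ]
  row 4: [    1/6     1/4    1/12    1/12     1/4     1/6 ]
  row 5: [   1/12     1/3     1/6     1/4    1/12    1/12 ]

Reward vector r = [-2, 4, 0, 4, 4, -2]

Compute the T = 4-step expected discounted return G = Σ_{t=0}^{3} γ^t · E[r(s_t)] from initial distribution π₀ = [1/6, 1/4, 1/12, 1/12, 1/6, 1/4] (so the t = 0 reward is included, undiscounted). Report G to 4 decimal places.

t=0: π = [0.1667, 0.2500, 0.0833, 0.0833, 0.1667, 0.2500], E[r] = 1.1667, γ^t·E[r] = 1.166667, running G = 1.166667
t=1: π = [0.1597, 0.2153, 0.2083, 0.1528, 0.1528, 0.1111], E[r] = 1.5417, γ^t·E[r] = 1.233333, running G = 2.400000
t=2: π = [0.1707, 0.2020, 0.2193, 0.1372, 0.1447, 0.1262], E[r] = 1.3414, γ^t·E[r] = 0.858519, running G = 3.258519
t=3: π = [0.1704, 0.2038, 0.2201, 0.1395, 0.1411, 0.1251], E[r] = 1.3465, γ^t·E[r] = 0.689432, running G = 3.947951

G = 3.9480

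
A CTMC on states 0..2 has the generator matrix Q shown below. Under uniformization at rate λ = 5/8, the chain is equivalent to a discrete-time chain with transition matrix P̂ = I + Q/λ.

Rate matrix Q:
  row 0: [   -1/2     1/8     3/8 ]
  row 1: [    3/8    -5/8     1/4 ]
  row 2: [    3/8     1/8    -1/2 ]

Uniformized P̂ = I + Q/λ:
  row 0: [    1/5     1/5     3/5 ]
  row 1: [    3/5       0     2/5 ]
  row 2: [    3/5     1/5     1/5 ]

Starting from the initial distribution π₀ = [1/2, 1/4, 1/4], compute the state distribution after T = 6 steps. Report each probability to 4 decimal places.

t=0: π = [0.5000, 0.2500, 0.2500]
t=1: π = [0.4000, 0.1500, 0.4500]
t=2: π = [0.4400, 0.1700, 0.3900]
t=3: π = [0.4240, 0.1660, 0.4100]
t=4: π = [0.4304, 0.1668, 0.4028]
t=5: π = [0.4278, 0.1666, 0.4055]
t=6: π = [0.4289, 0.1667, 0.4045]

π = [0.4289, 0.1667, 0.4045]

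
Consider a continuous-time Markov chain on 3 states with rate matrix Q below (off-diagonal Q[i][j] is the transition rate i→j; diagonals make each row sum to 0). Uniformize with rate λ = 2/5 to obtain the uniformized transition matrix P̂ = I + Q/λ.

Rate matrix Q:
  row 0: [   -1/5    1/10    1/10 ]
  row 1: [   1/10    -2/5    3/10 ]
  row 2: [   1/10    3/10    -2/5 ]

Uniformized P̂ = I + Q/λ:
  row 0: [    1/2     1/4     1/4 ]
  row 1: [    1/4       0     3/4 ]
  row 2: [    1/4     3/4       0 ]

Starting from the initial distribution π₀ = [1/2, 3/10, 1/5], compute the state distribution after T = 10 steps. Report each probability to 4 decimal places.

t=0: π = [0.5000, 0.3000, 0.2000]
t=1: π = [0.3750, 0.2750, 0.3500]
t=2: π = [0.3438, 0.3563, 0.3000]
t=3: π = [0.3359, 0.3109, 0.3531]
t=4: π = [0.3340, 0.3488, 0.3172]
t=5: π = [0.3335, 0.3214, 0.3451]
t=6: π = [0.3334, 0.3422, 0.3244]
t=7: π = [0.3333, 0.3267, 0.3400]
t=8: π = [0.3333, 0.3383, 0.3283]
t=9: π = [0.3333, 0.3296, 0.3371]
t=10: π = [0.3333, 0.3361, 0.3305]

π = [0.3333, 0.3361, 0.3305]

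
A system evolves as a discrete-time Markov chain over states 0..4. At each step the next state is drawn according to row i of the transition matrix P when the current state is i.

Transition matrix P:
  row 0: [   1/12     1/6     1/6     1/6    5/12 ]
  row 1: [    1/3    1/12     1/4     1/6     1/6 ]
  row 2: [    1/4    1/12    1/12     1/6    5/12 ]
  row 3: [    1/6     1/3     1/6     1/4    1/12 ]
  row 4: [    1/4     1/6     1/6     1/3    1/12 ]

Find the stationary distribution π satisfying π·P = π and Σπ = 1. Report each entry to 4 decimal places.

π = [0.2109, 0.1752, 0.1673, 0.2225, 0.2240]

Balance equations π_j = Σ_i π_i·P[i][j]:
  π_0 = 1/12·π_0 + 1/3·π_1 + 1/4·π_2 + 1/6·π_3 + 1/4·π_4
  π_1 = 1/6·π_0 + 1/12·π_1 + 1/12·π_2 + 1/3·π_3 + 1/6·π_4
  π_2 = 1/6·π_0 + 1/4·π_1 + 1/12·π_2 + 1/6·π_3 + 1/6·π_4
  π_3 = 1/6·π_0 + 1/6·π_1 + 1/6·π_2 + 1/4·π_3 + 1/3·π_4
  normalize: π_0 + π_1 + π_2 + π_3 + π_4 = 1
Solving the linear system gives exactly π = [3315/15718, 1377/7859, 1315/7859, 1749/7859, 3521/15718].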